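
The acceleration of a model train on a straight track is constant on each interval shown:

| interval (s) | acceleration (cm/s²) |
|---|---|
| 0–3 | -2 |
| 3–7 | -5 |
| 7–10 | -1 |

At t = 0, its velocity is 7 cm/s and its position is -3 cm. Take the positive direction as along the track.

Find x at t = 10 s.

On each constant-a segment, Δv = aΔt and Δx = v₀Δt + ½aΔt²; chain segment to segment.
0–3 s: v starts 7 cm/s; Δx = 7·3 + ½·-2·3² = 12 cm; v ends 1 cm/s.
3–7 s: v starts 1 cm/s; Δx = 1·4 + ½·-5·4² = -36 cm; v ends -19 cm/s.
7–10 s: v starts -19 cm/s; Δx = -19·3 + ½·-1·3² = -61.5 cm; v ends -22 cm/s.
x(10) = -3 + Σ Δx = -88.5 cm.

-88.5 cm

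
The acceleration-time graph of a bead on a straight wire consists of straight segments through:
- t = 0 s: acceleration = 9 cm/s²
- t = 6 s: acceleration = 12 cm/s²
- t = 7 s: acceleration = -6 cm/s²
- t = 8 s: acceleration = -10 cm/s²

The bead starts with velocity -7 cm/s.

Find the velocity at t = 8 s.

Δv equals the area under the a-t graph; then v = v₀ + Δv.
0–6 s: ½(9 + 12)(6) = 63 cm/s
6–7 s: ½(12 + -6)(1) = 3 cm/s
7–8 s: ½(-6 + -10)(1) = -8 cm/s
Δv = 58 cm/s, so v(8) = -7 + (58) = 51 cm/s.

51 cm/s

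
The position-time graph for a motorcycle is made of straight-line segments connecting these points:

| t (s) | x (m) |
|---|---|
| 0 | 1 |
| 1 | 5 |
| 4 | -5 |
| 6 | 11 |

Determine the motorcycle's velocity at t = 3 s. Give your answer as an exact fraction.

Velocity is the slope of the x-t graph on 1–4 s: (-5 − 5)/(4 − 1) = -10/3 m/s.

-10/3 m/s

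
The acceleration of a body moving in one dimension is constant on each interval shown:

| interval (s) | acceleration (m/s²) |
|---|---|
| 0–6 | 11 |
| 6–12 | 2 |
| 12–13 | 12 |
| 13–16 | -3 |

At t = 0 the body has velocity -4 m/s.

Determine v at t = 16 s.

Δv equals the area under the a-t graph; then v = v₀ + Δv.
0–6 s: 11 × 6 = 66 m/s
6–12 s: 2 × 6 = 12 m/s
12–13 s: 12 × 1 = 12 m/s
13–16 s: -3 × 3 = -9 m/s
Δv = 81 m/s, so v(16) = -4 + (81) = 77 m/s.

77 m/s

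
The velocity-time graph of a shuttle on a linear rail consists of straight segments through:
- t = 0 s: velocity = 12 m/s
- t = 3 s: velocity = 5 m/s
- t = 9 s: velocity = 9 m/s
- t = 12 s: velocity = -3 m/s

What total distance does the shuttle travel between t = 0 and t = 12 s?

Total distance travelled is ∫|v| dt — sum the magnitudes of each area piece.
0–3 s: |½(12 + 5)(3)| = 25.5 m
3–9 s: |½(5 + 9)(6)| = 42 m
9–12 s: v = 0 at t = 11.25 s; triangle areas 10.125 + 1.125 = 11.25 m
Total distance = 78.75 m

78.75 m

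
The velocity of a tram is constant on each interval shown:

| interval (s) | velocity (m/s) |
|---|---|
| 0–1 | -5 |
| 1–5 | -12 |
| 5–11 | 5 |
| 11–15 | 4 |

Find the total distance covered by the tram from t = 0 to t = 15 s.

Distance (not displacement) is the total path length: add the absolute areas under v-t.
0–1 s: |-5| × 1 = 5 m
1–5 s: |-12| × 4 = 48 m
5–11 s: |5| × 6 = 30 m
11–15 s: |4| × 4 = 16 m
Total distance = 99 m

99 m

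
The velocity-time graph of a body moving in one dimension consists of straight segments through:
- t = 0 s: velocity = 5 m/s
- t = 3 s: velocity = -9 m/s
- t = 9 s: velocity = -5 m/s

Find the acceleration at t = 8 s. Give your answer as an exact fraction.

Acceleration is the slope of the v-t graph on 3–9 s: (-5 − -9)/(9 − 3) = 2/3 m/s².

2/3 m/s²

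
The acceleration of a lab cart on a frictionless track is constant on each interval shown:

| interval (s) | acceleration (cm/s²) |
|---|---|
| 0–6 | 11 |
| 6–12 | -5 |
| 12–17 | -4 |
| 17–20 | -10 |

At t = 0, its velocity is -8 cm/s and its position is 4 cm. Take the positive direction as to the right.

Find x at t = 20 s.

On each constant-a segment, Δv = aΔt and Δx = v₀Δt + ½aΔt²; chain segment to segment.
0–6 s: v starts -8 cm/s; Δx = -8·6 + ½·11·6² = 150 cm; v ends 58 cm/s.
6–12 s: v starts 58 cm/s; Δx = 58·6 + ½·-5·6² = 258 cm; v ends 28 cm/s.
12–17 s: v starts 28 cm/s; Δx = 28·5 + ½·-4·5² = 90 cm; v ends 8 cm/s.
17–20 s: v starts 8 cm/s; Δx = 8·3 + ½·-10·3² = -21 cm; v ends -22 cm/s.
x(20) = 4 + Σ Δx = 481 cm.

481 cm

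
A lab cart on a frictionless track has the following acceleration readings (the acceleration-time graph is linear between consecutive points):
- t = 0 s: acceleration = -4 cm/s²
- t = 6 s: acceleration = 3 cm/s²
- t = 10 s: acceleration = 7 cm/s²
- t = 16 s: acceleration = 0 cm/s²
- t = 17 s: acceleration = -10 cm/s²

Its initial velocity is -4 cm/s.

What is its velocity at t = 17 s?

Δv equals the area under the a-t graph; then v = v₀ + Δv.
0–6 s: ½(-4 + 3)(6) = -3 cm/s
6–10 s: ½(3 + 7)(4) = 20 cm/s
10–16 s: ½(7 + 0)(6) = 21 cm/s
16–17 s: ½(0 + -10)(1) = -5 cm/s
Δv = 33 cm/s, so v(17) = -4 + (33) = 29 cm/s.

29 cm/s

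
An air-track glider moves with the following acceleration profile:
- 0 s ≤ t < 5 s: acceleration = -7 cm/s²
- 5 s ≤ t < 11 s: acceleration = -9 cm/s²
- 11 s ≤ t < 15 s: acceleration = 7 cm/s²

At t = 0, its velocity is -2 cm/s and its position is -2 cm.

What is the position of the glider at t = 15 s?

On each constant-a segment, Δv = aΔt and Δx = v₀Δt + ½aΔt²; chain segment to segment.
0–5 s: v starts -2 cm/s; Δx = -2·5 + ½·-7·5² = -97.5 cm; v ends -37 cm/s.
5–11 s: v starts -37 cm/s; Δx = -37·6 + ½·-9·6² = -384 cm; v ends -91 cm/s.
11–15 s: v starts -91 cm/s; Δx = -91·4 + ½·7·4² = -308 cm; v ends -63 cm/s.
x(15) = -2 + Σ Δx = -791.5 cm.

-791.5 cm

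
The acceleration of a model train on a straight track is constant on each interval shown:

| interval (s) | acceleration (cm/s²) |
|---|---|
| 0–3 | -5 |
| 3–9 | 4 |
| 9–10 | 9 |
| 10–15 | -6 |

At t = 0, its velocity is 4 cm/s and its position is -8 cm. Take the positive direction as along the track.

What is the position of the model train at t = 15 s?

40 cm

On each constant-a segment, Δv = aΔt and Δx = v₀Δt + ½aΔt²; chain segment to segment.
0–3 s: v starts 4 cm/s; Δx = 4·3 + ½·-5·3² = -10.5 cm; v ends -11 cm/s.
3–9 s: v starts -11 cm/s; Δx = -11·6 + ½·4·6² = 6 cm; v ends 13 cm/s.
9–10 s: v starts 13 cm/s; Δx = 13·1 + ½·9·1² = 17.5 cm; v ends 22 cm/s.
10–15 s: v starts 22 cm/s; Δx = 22·5 + ½·-6·5² = 35 cm; v ends -8 cm/s.
x(15) = -8 + Σ Δx = 40 cm.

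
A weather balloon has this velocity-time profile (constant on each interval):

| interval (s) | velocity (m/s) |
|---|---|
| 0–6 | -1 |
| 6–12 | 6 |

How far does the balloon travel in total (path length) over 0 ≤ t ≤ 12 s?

Distance (not displacement) is the total path length: add the absolute areas under v-t.
0–6 s: |-1| × 6 = 6 m
6–12 s: |6| × 6 = 36 m
Total distance = 42 m

42 m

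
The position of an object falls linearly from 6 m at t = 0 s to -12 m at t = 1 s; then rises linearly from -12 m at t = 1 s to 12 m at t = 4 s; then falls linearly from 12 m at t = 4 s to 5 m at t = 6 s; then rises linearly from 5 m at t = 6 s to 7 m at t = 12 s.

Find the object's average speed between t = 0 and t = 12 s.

4.25 m/s

Average speed = (total path length)/(elapsed time); on a piecewise-linear x-t graph the path length is Σ|Δx|.
0–1 s: |Δx| = |-12 − 6| = 18 m
1–4 s: |Δx| = |12 − -12| = 24 m
4–6 s: |Δx| = |5 − 12| = 7 m
6–12 s: |Δx| = |7 − 5| = 2 m
Total path = 51 m; average speed = 51/12 = 4.25 m/s.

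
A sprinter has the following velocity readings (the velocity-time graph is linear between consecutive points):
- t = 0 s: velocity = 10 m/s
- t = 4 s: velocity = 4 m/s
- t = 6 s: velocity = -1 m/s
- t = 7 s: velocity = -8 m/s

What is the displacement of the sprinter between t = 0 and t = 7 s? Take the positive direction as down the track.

Net displacement equals the area under the velocity-time graph (areas below the axis count negative).
0–4 s: ½(10 + 4)(4) = 28 m
4–6 s: ½(4 + -1)(2) = 3 m
6–7 s: ½(-1 + -8)(1) = -4.5 m
Net displacement = 26.5 m

26.5 m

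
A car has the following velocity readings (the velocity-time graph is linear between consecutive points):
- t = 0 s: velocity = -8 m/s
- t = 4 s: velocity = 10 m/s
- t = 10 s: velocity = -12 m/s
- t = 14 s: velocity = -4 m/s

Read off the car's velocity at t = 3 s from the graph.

5.5 m/s

On 0–4 s the graph is linear from -8 to 10 m/s: v(3) = -8 + (10 − -8)·(3 − 0)/(4 − 0) = 5.5 m/s.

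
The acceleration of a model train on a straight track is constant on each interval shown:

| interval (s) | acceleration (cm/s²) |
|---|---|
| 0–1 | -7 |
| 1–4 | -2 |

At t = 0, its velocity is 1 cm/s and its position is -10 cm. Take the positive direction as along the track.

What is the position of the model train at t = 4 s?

-39.5 cm

On each constant-a segment, Δv = aΔt and Δx = v₀Δt + ½aΔt²; chain segment to segment.
0–1 s: v starts 1 cm/s; Δx = 1·1 + ½·-7·1² = -2.5 cm; v ends -6 cm/s.
1–4 s: v starts -6 cm/s; Δx = -6·3 + ½·-2·3² = -27 cm; v ends -12 cm/s.
x(4) = -10 + Σ Δx = -39.5 cm.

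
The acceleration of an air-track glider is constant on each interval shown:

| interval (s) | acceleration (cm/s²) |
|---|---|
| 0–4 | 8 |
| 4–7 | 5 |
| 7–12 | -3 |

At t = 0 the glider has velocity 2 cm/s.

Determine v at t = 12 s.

Δv equals the area under the a-t graph; then v = v₀ + Δv.
0–4 s: 8 × 4 = 32 cm/s
4–7 s: 5 × 3 = 15 cm/s
7–12 s: -3 × 5 = -15 cm/s
Δv = 32 cm/s, so v(12) = 2 + (32) = 34 cm/s.

34 cm/s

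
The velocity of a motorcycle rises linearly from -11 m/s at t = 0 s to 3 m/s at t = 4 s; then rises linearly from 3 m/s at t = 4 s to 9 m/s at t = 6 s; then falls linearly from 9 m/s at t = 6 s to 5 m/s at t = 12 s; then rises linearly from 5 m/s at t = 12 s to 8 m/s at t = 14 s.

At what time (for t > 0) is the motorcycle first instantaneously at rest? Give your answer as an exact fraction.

v changes sign on 0–4 s (from -11 to 3); the graph is linear there, so v = 0 at t = 0 + (11)·(4 − 0)/(3 − -11) = 22/7 s.

t = 22/7 s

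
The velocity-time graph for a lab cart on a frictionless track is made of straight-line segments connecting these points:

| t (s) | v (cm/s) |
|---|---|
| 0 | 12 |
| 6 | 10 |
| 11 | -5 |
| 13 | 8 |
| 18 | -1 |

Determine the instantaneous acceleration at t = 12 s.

Acceleration is the slope of the v-t graph on 11–13 s: (8 − -5)/(13 − 11) = 6.5 cm/s².

6.5 cm/s²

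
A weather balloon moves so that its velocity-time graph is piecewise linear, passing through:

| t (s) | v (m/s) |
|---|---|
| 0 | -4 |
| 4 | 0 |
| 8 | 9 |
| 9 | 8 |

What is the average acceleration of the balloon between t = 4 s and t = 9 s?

1.6 m/s²

Average acceleration = Δv/Δt = (8 − 0)/(9 − 4) = 1.6 m/s².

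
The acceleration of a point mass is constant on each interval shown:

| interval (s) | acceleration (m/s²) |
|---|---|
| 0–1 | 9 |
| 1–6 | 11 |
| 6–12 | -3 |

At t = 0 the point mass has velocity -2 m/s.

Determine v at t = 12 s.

44 m/s

Δv equals the area under the a-t graph; then v = v₀ + Δv.
0–1 s: 9 × 1 = 9 m/s
1–6 s: 11 × 5 = 55 m/s
6–12 s: -3 × 6 = -18 m/s
Δv = 46 m/s, so v(12) = -2 + (46) = 44 m/s.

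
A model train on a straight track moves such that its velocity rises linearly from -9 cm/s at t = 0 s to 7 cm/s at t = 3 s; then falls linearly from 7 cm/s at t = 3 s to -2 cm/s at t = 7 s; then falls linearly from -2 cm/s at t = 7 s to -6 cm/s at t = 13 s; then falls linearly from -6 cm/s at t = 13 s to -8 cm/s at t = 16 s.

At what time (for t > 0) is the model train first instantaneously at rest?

v changes sign on 0–3 s (from -9 to 7); the graph is linear there, so v = 0 at t = 0 + (9)·(3 − 0)/(7 − -9) = 1.6875 s.

t = 1.6875 s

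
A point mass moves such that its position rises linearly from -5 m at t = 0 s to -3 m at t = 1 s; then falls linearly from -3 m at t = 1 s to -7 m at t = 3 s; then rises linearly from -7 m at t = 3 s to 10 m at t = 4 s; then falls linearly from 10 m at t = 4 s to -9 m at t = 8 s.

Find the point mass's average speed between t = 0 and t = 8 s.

5.25 m/s

Average speed = (total path length)/(elapsed time); on a piecewise-linear x-t graph the path length is Σ|Δx|.
0–1 s: |Δx| = |-3 − -5| = 2 m
1–3 s: |Δx| = |-7 − -3| = 4 m
3–4 s: |Δx| = |10 − -7| = 17 m
4–8 s: |Δx| = |-9 − 10| = 19 m
Total path = 42 m; average speed = 42/8 = 5.25 m/s.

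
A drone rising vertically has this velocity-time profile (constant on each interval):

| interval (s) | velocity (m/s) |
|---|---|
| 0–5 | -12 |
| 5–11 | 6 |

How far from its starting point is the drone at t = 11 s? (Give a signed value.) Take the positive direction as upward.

Displacement is the signed area under the v-t curve.
0–5 s: -12 × 5 = -60 m
5–11 s: 6 × 6 = 36 m
Net displacement = -24 m

-24 m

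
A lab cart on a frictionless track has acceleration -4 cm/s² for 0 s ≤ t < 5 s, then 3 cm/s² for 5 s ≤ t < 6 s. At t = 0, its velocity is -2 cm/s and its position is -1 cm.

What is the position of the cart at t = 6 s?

-81.5 cm

On each constant-a segment, Δv = aΔt and Δx = v₀Δt + ½aΔt²; chain segment to segment.
0–5 s: v starts -2 cm/s; Δx = -2·5 + ½·-4·5² = -60 cm; v ends -22 cm/s.
5–6 s: v starts -22 cm/s; Δx = -22·1 + ½·3·1² = -20.5 cm; v ends -19 cm/s.
x(6) = -1 + Σ Δx = -81.5 cm.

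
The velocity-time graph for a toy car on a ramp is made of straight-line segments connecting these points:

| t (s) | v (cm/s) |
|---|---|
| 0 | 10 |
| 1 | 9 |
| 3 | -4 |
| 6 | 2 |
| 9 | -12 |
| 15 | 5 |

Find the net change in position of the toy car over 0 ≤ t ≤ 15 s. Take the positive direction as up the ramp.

-24.5 cm

Net displacement equals the area under the velocity-time graph (areas below the axis count negative).
0–1 s: ½(10 + 9)(1) = 9.5 cm
1–3 s: ½(9 + -4)(2) = 5 cm
3–6 s: ½(-4 + 2)(3) = -3 cm
6–9 s: ½(2 + -12)(3) = -15 cm
9–15 s: ½(-12 + 5)(6) = -21 cm
Net displacement = -24.5 cm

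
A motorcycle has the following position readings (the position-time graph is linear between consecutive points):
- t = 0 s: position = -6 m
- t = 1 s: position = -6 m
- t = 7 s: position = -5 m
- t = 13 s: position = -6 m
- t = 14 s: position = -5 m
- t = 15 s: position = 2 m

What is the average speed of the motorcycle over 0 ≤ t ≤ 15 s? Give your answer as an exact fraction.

Average speed = (total path length)/(elapsed time); on a piecewise-linear x-t graph the path length is Σ|Δx|.
0–1 s: |Δx| = |-6 − -6| = 0 m
1–7 s: |Δx| = |-5 − -6| = 1 m
7–13 s: |Δx| = |-6 − -5| = 1 m
13–14 s: |Δx| = |-5 − -6| = 1 m
14–15 s: |Δx| = |2 − -5| = 7 m
Total path = 10 m; average speed = 10/15 = 2/3 m/s.

2/3 m/s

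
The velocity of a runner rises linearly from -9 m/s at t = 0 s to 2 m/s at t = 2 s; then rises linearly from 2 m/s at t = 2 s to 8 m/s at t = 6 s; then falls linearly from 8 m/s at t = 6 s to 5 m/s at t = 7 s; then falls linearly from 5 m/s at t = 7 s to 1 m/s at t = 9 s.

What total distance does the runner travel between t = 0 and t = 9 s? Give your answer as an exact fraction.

885/22 m

Distance (not displacement) is the total path length: add the absolute areas under v-t.
0–2 s: v = 0 at t = 18/11 s; triangle areas 81/11 + 4/11 = 85/11 m
2–6 s: |½(2 + 8)(4)| = 20 m
6–7 s: |½(8 + 5)(1)| = 6.5 m
7–9 s: |½(5 + 1)(2)| = 6 m
Total distance = 885/22 m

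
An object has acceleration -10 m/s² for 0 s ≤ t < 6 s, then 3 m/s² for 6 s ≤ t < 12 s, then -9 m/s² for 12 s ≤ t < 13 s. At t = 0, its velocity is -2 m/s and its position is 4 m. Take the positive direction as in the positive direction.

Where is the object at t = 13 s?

On each constant-a segment, Δv = aΔt and Δx = v₀Δt + ½aΔt²; chain segment to segment.
0–6 s: v starts -2 m/s; Δx = -2·6 + ½·-10·6² = -192 m; v ends -62 m/s.
6–12 s: v starts -62 m/s; Δx = -62·6 + ½·3·6² = -318 m; v ends -44 m/s.
12–13 s: v starts -44 m/s; Δx = -44·1 + ½·-9·1² = -48.5 m; v ends -53 m/s.
x(13) = 4 + Σ Δx = -554.5 m.

-554.5 m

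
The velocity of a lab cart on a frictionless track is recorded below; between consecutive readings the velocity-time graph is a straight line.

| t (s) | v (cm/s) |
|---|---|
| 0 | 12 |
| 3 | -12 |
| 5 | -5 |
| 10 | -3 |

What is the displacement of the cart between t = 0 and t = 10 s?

Net displacement equals the area under the velocity-time graph (areas below the axis count negative).
0–3 s: ½(12 + -12)(3) = 0 cm
3–5 s: ½(-12 + -5)(2) = -17 cm
5–10 s: ½(-5 + -3)(5) = -20 cm
Net displacement = -37 cm

-37 cm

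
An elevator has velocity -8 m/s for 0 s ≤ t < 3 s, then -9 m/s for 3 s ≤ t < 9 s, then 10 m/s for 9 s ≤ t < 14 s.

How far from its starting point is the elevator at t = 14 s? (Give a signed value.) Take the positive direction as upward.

-28 m

Net displacement equals the area under the velocity-time graph (areas below the axis count negative).
0–3 s: -8 × 3 = -24 m
3–9 s: -9 × 6 = -54 m
9–14 s: 10 × 5 = 50 m
Net displacement = -28 m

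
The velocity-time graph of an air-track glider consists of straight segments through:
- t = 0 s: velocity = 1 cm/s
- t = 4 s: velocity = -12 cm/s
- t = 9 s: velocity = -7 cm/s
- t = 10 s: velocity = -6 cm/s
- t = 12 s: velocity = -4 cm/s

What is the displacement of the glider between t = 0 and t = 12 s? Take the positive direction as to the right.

Displacement is the signed area under the v-t curve.
0–4 s: ½(1 + -12)(4) = -22 cm
4–9 s: ½(-12 + -7)(5) = -47.5 cm
9–10 s: ½(-7 + -6)(1) = -6.5 cm
10–12 s: ½(-6 + -4)(2) = -10 cm
Net displacement = -86 cm

-86 cm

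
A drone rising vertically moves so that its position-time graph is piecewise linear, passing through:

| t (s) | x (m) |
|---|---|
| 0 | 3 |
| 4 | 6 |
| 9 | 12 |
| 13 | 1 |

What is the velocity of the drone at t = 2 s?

0.75 m/s

Velocity is the slope of the x-t graph on 0–4 s: (6 − 3)/(4 − 0) = 0.75 m/s.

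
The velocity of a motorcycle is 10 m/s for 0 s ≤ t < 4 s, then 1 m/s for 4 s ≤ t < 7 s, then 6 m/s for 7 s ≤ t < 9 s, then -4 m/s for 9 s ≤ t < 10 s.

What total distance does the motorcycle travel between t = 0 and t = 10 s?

59 m

Distance (not displacement) is the total path length: add the absolute areas under v-t.
0–4 s: |10| × 4 = 40 m
4–7 s: |1| × 3 = 3 m
7–9 s: |6| × 2 = 12 m
9–10 s: |-4| × 1 = 4 m
Total distance = 59 m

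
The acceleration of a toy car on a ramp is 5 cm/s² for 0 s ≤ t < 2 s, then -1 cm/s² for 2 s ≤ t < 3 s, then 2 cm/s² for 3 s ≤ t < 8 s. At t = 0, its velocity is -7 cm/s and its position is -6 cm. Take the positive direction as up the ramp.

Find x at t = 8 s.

27.5 cm

On each constant-a segment, Δv = aΔt and Δx = v₀Δt + ½aΔt²; chain segment to segment.
0–2 s: v starts -7 cm/s; Δx = -7·2 + ½·5·2² = -4 cm; v ends 3 cm/s.
2–3 s: v starts 3 cm/s; Δx = 3·1 + ½·-1·1² = 2.5 cm; v ends 2 cm/s.
3–8 s: v starts 2 cm/s; Δx = 2·5 + ½·2·5² = 35 cm; v ends 12 cm/s.
x(8) = -6 + Σ Δx = 27.5 cm.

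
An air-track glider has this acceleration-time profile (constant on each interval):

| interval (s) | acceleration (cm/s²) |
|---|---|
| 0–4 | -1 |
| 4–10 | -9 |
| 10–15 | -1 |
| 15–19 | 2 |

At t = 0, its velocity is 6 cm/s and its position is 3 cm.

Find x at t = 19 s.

-615.5 cm

On each constant-a segment, Δv = aΔt and Δx = v₀Δt + ½aΔt²; chain segment to segment.
0–4 s: v starts 6 cm/s; Δx = 6·4 + ½·-1·4² = 16 cm; v ends 2 cm/s.
4–10 s: v starts 2 cm/s; Δx = 2·6 + ½·-9·6² = -150 cm; v ends -52 cm/s.
10–15 s: v starts -52 cm/s; Δx = -52·5 + ½·-1·5² = -272.5 cm; v ends -57 cm/s.
15–19 s: v starts -57 cm/s; Δx = -57·4 + ½·2·4² = -212 cm; v ends -49 cm/s.
x(19) = 3 + Σ Δx = -615.5 cm.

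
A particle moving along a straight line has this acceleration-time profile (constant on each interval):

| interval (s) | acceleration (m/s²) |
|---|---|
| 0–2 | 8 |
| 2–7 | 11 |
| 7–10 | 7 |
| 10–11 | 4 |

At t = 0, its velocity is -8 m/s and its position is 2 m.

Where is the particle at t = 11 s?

486 m

On each constant-a segment, Δv = aΔt and Δx = v₀Δt + ½aΔt²; chain segment to segment.
0–2 s: v starts -8 m/s; Δx = -8·2 + ½·8·2² = 0 m; v ends 8 m/s.
2–7 s: v starts 8 m/s; Δx = 8·5 + ½·11·5² = 177.5 m; v ends 63 m/s.
7–10 s: v starts 63 m/s; Δx = 63·3 + ½·7·3² = 220.5 m; v ends 84 m/s.
10–11 s: v starts 84 m/s; Δx = 84·1 + ½·4·1² = 86 m; v ends 88 m/s.
x(11) = 2 + Σ Δx = 486 m.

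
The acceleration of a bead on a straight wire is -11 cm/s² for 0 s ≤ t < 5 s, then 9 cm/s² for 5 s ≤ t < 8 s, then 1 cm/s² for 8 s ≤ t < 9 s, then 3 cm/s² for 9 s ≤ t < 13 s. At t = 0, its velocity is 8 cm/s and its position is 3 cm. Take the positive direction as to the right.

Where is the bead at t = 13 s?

On each constant-a segment, Δv = aΔt and Δx = v₀Δt + ½aΔt²; chain segment to segment.
0–5 s: v starts 8 cm/s; Δx = 8·5 + ½·-11·5² = -97.5 cm; v ends -47 cm/s.
5–8 s: v starts -47 cm/s; Δx = -47·3 + ½·9·3² = -100.5 cm; v ends -20 cm/s.
8–9 s: v starts -20 cm/s; Δx = -20·1 + ½·1·1² = -19.5 cm; v ends -19 cm/s.
9–13 s: v starts -19 cm/s; Δx = -19·4 + ½·3·4² = -52 cm; v ends -7 cm/s.
x(13) = 3 + Σ Δx = -266.5 cm.

-266.5 cm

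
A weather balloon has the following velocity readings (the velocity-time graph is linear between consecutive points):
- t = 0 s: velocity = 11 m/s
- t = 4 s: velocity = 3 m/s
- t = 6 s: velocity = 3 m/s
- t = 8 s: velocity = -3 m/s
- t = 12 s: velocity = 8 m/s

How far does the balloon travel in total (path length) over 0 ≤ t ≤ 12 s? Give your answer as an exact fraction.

553/11 m

Total distance travelled is ∫|v| dt — sum the magnitudes of each area piece.
0–4 s: |½(11 + 3)(4)| = 28 m
4–6 s: |3| × 2 = 6 m
6–8 s: v = 0 at t = 7 s; triangle areas 1.5 + 1.5 = 3 m
8–12 s: v = 0 at t = 100/11 s; triangle areas 18/11 + 128/11 = 146/11 m
Total distance = 553/11 m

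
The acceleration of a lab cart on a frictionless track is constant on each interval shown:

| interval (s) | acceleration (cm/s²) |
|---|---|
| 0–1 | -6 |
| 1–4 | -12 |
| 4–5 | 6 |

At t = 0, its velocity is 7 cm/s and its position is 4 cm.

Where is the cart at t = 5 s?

-75 cm

On each constant-a segment, Δv = aΔt and Δx = v₀Δt + ½aΔt²; chain segment to segment.
0–1 s: v starts 7 cm/s; Δx = 7·1 + ½·-6·1² = 4 cm; v ends 1 cm/s.
1–4 s: v starts 1 cm/s; Δx = 1·3 + ½·-12·3² = -51 cm; v ends -35 cm/s.
4–5 s: v starts -35 cm/s; Δx = -35·1 + ½·6·1² = -32 cm; v ends -29 cm/s.
x(5) = 4 + Σ Δx = -75 cm.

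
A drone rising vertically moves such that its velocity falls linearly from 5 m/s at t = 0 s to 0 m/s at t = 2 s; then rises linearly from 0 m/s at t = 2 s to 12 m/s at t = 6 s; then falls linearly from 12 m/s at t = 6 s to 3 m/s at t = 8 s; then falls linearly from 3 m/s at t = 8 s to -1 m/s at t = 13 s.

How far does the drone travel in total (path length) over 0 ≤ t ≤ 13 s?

50.25 m

Distance (not displacement) is the total path length: add the absolute areas under v-t.
0–2 s: |½(5 + 0)(2)| = 5 m
2–6 s: |½(0 + 12)(4)| = 24 m
6–8 s: |½(12 + 3)(2)| = 15 m
8–13 s: v = 0 at t = 11.75 s; triangle areas 5.625 + 0.625 = 6.25 m
Total distance = 50.25 m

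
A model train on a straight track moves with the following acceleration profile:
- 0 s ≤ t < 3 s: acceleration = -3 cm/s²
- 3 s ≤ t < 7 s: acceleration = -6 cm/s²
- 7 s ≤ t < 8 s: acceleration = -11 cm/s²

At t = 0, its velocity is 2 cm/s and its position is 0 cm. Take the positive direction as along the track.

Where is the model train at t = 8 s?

-120 cm

On each constant-a segment, Δv = aΔt and Δx = v₀Δt + ½aΔt²; chain segment to segment.
0–3 s: v starts 2 cm/s; Δx = 2·3 + ½·-3·3² = -7.5 cm; v ends -7 cm/s.
3–7 s: v starts -7 cm/s; Δx = -7·4 + ½·-6·4² = -76 cm; v ends -31 cm/s.
7–8 s: v starts -31 cm/s; Δx = -31·1 + ½·-11·1² = -36.5 cm; v ends -42 cm/s.
x(8) = 0 + Σ Δx = -120 cm.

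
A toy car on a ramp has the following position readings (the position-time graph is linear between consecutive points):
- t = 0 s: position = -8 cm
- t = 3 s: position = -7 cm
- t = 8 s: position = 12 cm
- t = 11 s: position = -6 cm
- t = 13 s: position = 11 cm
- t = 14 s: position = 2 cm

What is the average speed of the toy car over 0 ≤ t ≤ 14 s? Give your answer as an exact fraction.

32/7 cm/s

Average speed = (total path length)/(elapsed time); on a piecewise-linear x-t graph the path length is Σ|Δx|.
0–3 s: |Δx| = |-7 − -8| = 1 cm
3–8 s: |Δx| = |12 − -7| = 19 cm
8–11 s: |Δx| = |-6 − 12| = 18 cm
11–13 s: |Δx| = |11 − -6| = 17 cm
13–14 s: |Δx| = |2 − 11| = 9 cm
Total path = 64 cm; average speed = 64/14 = 32/7 cm/s.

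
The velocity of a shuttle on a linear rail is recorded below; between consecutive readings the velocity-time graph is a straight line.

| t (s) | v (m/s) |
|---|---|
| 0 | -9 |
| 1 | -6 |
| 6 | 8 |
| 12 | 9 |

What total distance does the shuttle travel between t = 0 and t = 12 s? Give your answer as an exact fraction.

1069/14 m

Distance (not displacement) is the total path length: add the absolute areas under v-t.
0–1 s: |½(-9 + -6)(1)| = 7.5 m
1–6 s: v = 0 at t = 22/7 s; triangle areas 45/7 + 80/7 = 125/7 m
6–12 s: |½(8 + 9)(6)| = 51 m
Total distance = 1069/14 m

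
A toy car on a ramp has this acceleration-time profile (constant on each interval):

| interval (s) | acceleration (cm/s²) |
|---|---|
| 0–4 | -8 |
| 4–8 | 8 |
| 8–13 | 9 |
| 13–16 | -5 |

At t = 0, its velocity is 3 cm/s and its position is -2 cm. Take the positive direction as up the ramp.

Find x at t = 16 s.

143 cm

On each constant-a segment, Δv = aΔt and Δx = v₀Δt + ½aΔt²; chain segment to segment.
0–4 s: v starts 3 cm/s; Δx = 3·4 + ½·-8·4² = -52 cm; v ends -29 cm/s.
4–8 s: v starts -29 cm/s; Δx = -29·4 + ½·8·4² = -52 cm; v ends 3 cm/s.
8–13 s: v starts 3 cm/s; Δx = 3·5 + ½·9·5² = 127.5 cm; v ends 48 cm/s.
13–16 s: v starts 48 cm/s; Δx = 48·3 + ½·-5·3² = 121.5 cm; v ends 33 cm/s.
x(16) = -2 + Σ Δx = 143 cm.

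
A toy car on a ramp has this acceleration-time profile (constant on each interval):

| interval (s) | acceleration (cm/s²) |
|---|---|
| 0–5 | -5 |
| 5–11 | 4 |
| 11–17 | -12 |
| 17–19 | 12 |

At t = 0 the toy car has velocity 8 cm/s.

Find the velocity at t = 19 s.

Δv equals the area under the a-t graph; then v = v₀ + Δv.
0–5 s: -5 × 5 = -25 cm/s
5–11 s: 4 × 6 = 24 cm/s
11–17 s: -12 × 6 = -72 cm/s
17–19 s: 12 × 2 = 24 cm/s
Δv = -49 cm/s, so v(19) = 8 + (-49) = -41 cm/s.

-41 cm/s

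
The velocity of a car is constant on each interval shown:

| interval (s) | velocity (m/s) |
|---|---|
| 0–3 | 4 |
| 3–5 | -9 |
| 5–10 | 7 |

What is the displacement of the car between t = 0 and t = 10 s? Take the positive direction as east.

Displacement is the signed area under the v-t curve.
0–3 s: 4 × 3 = 12 m
3–5 s: -9 × 2 = -18 m
5–10 s: 7 × 5 = 35 m
Net displacement = 29 m

29 m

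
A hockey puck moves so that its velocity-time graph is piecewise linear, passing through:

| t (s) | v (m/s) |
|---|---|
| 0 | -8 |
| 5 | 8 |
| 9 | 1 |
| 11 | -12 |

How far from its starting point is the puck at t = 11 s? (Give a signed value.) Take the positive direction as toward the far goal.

7 m

Displacement is the signed area under the v-t curve.
0–5 s: ½(-8 + 8)(5) = 0 m
5–9 s: ½(8 + 1)(4) = 18 m
9–11 s: ½(1 + -12)(2) = -11 m
Net displacement = 7 m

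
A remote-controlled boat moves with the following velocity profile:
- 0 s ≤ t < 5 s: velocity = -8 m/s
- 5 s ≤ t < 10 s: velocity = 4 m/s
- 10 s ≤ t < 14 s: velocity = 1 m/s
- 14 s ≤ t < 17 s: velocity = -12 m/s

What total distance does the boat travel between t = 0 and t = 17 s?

Distance (not displacement) is the total path length: add the absolute areas under v-t.
0–5 s: |-8| × 5 = 40 m
5–10 s: |4| × 5 = 20 m
10–14 s: |1| × 4 = 4 m
14–17 s: |-12| × 3 = 36 m
Total distance = 100 m

100 m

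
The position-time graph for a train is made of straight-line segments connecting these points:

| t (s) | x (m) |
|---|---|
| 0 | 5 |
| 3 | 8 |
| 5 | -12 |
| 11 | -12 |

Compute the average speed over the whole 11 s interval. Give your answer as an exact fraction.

23/11 m/s

Average speed = (total path length)/(elapsed time); on a piecewise-linear x-t graph the path length is Σ|Δx|.
0–3 s: |Δx| = |8 − 5| = 3 m
3–5 s: |Δx| = |-12 − 8| = 20 m
5–11 s: |Δx| = |-12 − -12| = 0 m
Total path = 23 m; average speed = 23/11 = 23/11 m/s.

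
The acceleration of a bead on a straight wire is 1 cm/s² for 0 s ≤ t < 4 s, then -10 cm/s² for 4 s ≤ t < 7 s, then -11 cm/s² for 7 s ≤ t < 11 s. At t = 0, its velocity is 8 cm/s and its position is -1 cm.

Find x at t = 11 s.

On each constant-a segment, Δv = aΔt and Δx = v₀Δt + ½aΔt²; chain segment to segment.
0–4 s: v starts 8 cm/s; Δx = 8·4 + ½·1·4² = 40 cm; v ends 12 cm/s.
4–7 s: v starts 12 cm/s; Δx = 12·3 + ½·-10·3² = -9 cm; v ends -18 cm/s.
7–11 s: v starts -18 cm/s; Δx = -18·4 + ½·-11·4² = -160 cm; v ends -62 cm/s.
x(11) = -1 + Σ Δx = -130 cm.

-130 cm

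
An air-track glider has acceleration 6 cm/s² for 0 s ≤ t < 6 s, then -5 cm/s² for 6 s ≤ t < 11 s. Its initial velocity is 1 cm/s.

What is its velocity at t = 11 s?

Δv equals the area under the a-t graph; then v = v₀ + Δv.
0–6 s: 6 × 6 = 36 cm/s
6–11 s: -5 × 5 = -25 cm/s
Δv = 11 cm/s, so v(11) = 1 + (11) = 12 cm/s.

12 cm/s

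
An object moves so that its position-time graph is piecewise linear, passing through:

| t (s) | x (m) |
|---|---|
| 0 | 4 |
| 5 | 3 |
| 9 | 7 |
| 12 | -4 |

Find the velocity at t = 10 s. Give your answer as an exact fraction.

Velocity is the slope of the x-t graph on 9–12 s: (-4 − 7)/(12 − 9) = -11/3 m/s.

-11/3 m/s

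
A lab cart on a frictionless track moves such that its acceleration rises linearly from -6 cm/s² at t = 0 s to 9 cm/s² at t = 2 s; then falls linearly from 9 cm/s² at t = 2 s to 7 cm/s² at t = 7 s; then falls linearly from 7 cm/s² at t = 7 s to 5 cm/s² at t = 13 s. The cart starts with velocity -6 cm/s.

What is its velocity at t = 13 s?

73 cm/s

Δv equals the area under the a-t graph; then v = v₀ + Δv.
0–2 s: ½(-6 + 9)(2) = 3 cm/s
2–7 s: ½(9 + 7)(5) = 40 cm/s
7–13 s: ½(7 + 5)(6) = 36 cm/s
Δv = 79 cm/s, so v(13) = -6 + (79) = 73 cm/s.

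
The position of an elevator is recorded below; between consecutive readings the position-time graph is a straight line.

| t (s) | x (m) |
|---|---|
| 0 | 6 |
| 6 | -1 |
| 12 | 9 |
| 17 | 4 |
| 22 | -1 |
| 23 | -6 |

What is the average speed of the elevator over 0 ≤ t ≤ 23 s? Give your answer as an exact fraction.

Average speed = (total path length)/(elapsed time); on a piecewise-linear x-t graph the path length is Σ|Δx|.
0–6 s: |Δx| = |-1 − 6| = 7 m
6–12 s: |Δx| = |9 − -1| = 10 m
12–17 s: |Δx| = |4 − 9| = 5 m
17–22 s: |Δx| = |-1 − 4| = 5 m
22–23 s: |Δx| = |-6 − -1| = 5 m
Total path = 32 m; average speed = 32/23 = 32/23 m/s.

32/23 m/s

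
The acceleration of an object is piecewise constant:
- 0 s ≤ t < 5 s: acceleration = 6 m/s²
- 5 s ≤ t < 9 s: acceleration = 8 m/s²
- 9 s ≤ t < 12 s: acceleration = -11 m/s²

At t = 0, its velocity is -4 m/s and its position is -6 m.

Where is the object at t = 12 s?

341.5 m

On each constant-a segment, Δv = aΔt and Δx = v₀Δt + ½aΔt²; chain segment to segment.
0–5 s: v starts -4 m/s; Δx = -4·5 + ½·6·5² = 55 m; v ends 26 m/s.
5–9 s: v starts 26 m/s; Δx = 26·4 + ½·8·4² = 168 m; v ends 58 m/s.
9–12 s: v starts 58 m/s; Δx = 58·3 + ½·-11·3² = 124.5 m; v ends 25 m/s.
x(12) = -6 + Σ Δx = 341.5 m.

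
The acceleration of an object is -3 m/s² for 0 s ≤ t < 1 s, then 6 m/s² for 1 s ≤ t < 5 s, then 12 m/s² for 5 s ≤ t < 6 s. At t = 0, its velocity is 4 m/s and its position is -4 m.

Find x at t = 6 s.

On each constant-a segment, Δv = aΔt and Δx = v₀Δt + ½aΔt²; chain segment to segment.
0–1 s: v starts 4 m/s; Δx = 4·1 + ½·-3·1² = 2.5 m; v ends 1 m/s.
1–5 s: v starts 1 m/s; Δx = 1·4 + ½·6·4² = 52 m; v ends 25 m/s.
5–6 s: v starts 25 m/s; Δx = 25·1 + ½·12·1² = 31 m; v ends 37 m/s.
x(6) = -4 + Σ Δx = 81.5 m.

81.5 m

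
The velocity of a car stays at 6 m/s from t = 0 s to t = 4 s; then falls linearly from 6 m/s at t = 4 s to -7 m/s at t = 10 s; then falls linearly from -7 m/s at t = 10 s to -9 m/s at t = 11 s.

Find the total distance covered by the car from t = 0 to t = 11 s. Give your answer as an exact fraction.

Distance (not displacement) is the total path length: add the absolute areas under v-t.
0–4 s: |6| × 4 = 24 m
4–10 s: v = 0 at t = 88/13 s; triangle areas 108/13 + 147/13 = 255/13 m
10–11 s: |½(-7 + -9)(1)| = 8 m
Total distance = 671/13 m

671/13 m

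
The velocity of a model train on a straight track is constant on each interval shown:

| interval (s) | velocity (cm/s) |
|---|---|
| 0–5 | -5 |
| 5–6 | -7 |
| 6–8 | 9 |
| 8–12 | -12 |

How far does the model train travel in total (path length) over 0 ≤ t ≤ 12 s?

98 cm

Distance (not displacement) is the total path length: add the absolute areas under v-t.
0–5 s: |-5| × 5 = 25 cm
5–6 s: |-7| × 1 = 7 cm
6–8 s: |9| × 2 = 18 cm
8–12 s: |-12| × 4 = 48 cm
Total distance = 98 cm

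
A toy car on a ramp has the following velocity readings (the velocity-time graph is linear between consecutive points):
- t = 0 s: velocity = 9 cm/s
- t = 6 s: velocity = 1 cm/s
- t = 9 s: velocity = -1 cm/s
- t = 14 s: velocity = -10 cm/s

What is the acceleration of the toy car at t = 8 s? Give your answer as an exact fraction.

-2/3 cm/s²

Acceleration is the slope of the v-t graph on 6–9 s: (-1 − 1)/(9 − 6) = -2/3 cm/s².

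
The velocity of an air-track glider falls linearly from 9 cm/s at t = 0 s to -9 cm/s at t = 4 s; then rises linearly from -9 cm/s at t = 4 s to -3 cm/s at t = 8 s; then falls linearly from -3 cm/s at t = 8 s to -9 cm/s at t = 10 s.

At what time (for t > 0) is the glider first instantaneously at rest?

t = 2 s

v changes sign on 0–4 s (from 9 to -9); the graph is linear there, so v = 0 at t = 0 + (-9)·(4 − 0)/(-9 − 9) = 2 s.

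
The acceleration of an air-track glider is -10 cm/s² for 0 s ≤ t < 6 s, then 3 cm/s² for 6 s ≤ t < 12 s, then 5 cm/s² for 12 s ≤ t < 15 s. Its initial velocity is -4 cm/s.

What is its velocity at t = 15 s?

Δv equals the area under the a-t graph; then v = v₀ + Δv.
0–6 s: -10 × 6 = -60 cm/s
6–12 s: 3 × 6 = 18 cm/s
12–15 s: 5 × 3 = 15 cm/s
Δv = -27 cm/s, so v(15) = -4 + (-27) = -31 cm/s.

-31 cm/s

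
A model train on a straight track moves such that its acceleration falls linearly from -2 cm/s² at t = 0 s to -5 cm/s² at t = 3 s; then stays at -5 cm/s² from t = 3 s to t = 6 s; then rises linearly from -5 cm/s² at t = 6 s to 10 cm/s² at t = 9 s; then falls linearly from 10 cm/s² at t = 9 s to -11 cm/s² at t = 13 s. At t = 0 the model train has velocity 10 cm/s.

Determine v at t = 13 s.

-10 cm/s

Δv equals the area under the a-t graph; then v = v₀ + Δv.
0–3 s: ½(-2 + -5)(3) = -10.5 cm/s
3–6 s: -5 × 3 = -15 cm/s
6–9 s: ½(-5 + 10)(3) = 7.5 cm/s
9–13 s: ½(10 + -11)(4) = -2 cm/s
Δv = -20 cm/s, so v(13) = 10 + (-20) = -10 cm/s.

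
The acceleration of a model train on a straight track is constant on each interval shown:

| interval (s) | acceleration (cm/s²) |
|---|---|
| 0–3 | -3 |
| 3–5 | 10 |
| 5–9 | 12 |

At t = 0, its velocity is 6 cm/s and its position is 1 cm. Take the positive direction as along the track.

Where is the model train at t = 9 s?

On each constant-a segment, Δv = aΔt and Δx = v₀Δt + ½aΔt²; chain segment to segment.
0–3 s: v starts 6 cm/s; Δx = 6·3 + ½·-3·3² = 4.5 cm; v ends -3 cm/s.
3–5 s: v starts -3 cm/s; Δx = -3·2 + ½·10·2² = 14 cm; v ends 17 cm/s.
5–9 s: v starts 17 cm/s; Δx = 17·4 + ½·12·4² = 164 cm; v ends 65 cm/s.
x(9) = 1 + Σ Δx = 183.5 cm.

183.5 cm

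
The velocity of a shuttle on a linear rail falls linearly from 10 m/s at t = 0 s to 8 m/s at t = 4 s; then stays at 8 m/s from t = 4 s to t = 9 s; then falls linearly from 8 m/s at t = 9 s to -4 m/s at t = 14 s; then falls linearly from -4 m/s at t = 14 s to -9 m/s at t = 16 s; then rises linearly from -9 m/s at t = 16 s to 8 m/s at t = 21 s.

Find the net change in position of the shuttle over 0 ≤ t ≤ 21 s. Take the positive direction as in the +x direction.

70.5 m

Net displacement equals the area under the velocity-time graph (areas below the axis count negative).
0–4 s: ½(10 + 8)(4) = 36 m
4–9 s: 8 × 5 = 40 m
9–14 s: ½(8 + -4)(5) = 10 m
14–16 s: ½(-4 + -9)(2) = -13 m
16–21 s: ½(-9 + 8)(5) = -2.5 m
Net displacement = 70.5 m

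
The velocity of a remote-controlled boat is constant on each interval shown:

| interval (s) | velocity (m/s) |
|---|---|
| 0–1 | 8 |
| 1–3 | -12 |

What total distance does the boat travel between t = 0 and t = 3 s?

Total distance travelled is ∫|v| dt — sum the magnitudes of each area piece.
0–1 s: |8| × 1 = 8 m
1–3 s: |-12| × 2 = 24 m
Total distance = 32 m

32 m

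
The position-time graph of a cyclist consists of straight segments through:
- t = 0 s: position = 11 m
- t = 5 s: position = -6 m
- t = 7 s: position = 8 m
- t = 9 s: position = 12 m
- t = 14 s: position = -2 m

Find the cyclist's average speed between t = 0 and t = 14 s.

Average speed = (total path length)/(elapsed time); on a piecewise-linear x-t graph the path length is Σ|Δx|.
0–5 s: |Δx| = |-6 − 11| = 17 m
5–7 s: |Δx| = |8 − -6| = 14 m
7–9 s: |Δx| = |12 − 8| = 4 m
9–14 s: |Δx| = |-2 − 12| = 14 m
Total path = 49 m; average speed = 49/14 = 3.5 m/s.

3.5 m/s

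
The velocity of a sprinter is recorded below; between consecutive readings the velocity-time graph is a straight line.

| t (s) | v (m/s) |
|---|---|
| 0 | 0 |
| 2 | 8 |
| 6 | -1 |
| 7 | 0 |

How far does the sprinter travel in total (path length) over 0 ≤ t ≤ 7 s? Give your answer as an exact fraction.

Total distance travelled is ∫|v| dt — sum the magnitudes of each area piece.
0–2 s: |½(0 + 8)(2)| = 8 m
2–6 s: v = 0 at t = 50/9 s; triangle areas 128/9 + 2/9 = 130/9 m
6–7 s: |½(-1 + 0)(1)| = 0.5 m
Total distance = 413/18 m

413/18 m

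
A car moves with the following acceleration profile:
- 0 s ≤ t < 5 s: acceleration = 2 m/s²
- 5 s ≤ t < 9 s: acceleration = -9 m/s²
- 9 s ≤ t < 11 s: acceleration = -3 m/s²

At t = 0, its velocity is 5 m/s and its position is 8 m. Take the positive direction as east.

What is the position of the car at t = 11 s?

-2 m

On each constant-a segment, Δv = aΔt and Δx = v₀Δt + ½aΔt²; chain segment to segment.
0–5 s: v starts 5 m/s; Δx = 5·5 + ½·2·5² = 50 m; v ends 15 m/s.
5–9 s: v starts 15 m/s; Δx = 15·4 + ½·-9·4² = -12 m; v ends -21 m/s.
9–11 s: v starts -21 m/s; Δx = -21·2 + ½·-3·2² = -48 m; v ends -27 m/s.
x(11) = 8 + Σ Δx = -2 m.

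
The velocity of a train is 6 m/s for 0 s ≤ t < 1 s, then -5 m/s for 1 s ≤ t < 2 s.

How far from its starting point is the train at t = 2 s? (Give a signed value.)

Displacement is the signed area under the v-t curve.
0–1 s: 6 × 1 = 6 m
1–2 s: -5 × 1 = -5 m
Net displacement = 1 m

1 m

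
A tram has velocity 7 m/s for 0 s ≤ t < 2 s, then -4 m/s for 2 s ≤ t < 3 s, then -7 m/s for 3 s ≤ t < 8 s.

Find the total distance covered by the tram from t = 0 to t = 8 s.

53 m

Distance (not displacement) is the total path length: add the absolute areas under v-t.
0–2 s: |7| × 2 = 14 m
2–3 s: |-4| × 1 = 4 m
3–8 s: |-7| × 5 = 35 m
Total distance = 53 m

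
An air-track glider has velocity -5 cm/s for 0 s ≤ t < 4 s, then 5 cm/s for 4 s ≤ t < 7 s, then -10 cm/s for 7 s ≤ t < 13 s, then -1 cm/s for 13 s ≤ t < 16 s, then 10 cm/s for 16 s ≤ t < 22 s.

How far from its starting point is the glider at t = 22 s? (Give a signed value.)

-8 cm

Displacement is the signed area under the v-t curve.
0–4 s: -5 × 4 = -20 cm
4–7 s: 5 × 3 = 15 cm
7–13 s: -10 × 6 = -60 cm
13–16 s: -1 × 3 = -3 cm
16–22 s: 10 × 6 = 60 cm
Net displacement = -8 cm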